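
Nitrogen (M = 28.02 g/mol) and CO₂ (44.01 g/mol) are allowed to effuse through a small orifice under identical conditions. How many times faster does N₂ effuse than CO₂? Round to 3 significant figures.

1.25

From Graham's law, rate_N₂/rate_CO₂ = √(M_CO₂/M_N₂) = √(44.01/28.02) = √1.571 = 1.25.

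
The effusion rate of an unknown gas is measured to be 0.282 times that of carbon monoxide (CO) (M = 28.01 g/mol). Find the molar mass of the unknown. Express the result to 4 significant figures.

Using Graham's law: rate_X/rate_CO = √(M_CO/M_X).
0.282 = √(28.01/M_X)
M_X = 28.01 / 0.282² = 28.01 / 0.07952 = 352.2 g/mol

352.2 g/mol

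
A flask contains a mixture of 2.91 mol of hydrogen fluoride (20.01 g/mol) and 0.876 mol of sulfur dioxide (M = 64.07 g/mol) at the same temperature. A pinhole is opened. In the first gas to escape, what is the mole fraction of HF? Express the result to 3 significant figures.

0.856

Effusion rate of each component ∝ n_i/√M_i (partial pressure × 1/√M).
Mole fraction of HF in the effusate = (n_HF/√M_HF) / (n_HF/√M_HF + n_SO₂/√M_SO₂)
= (2.91/√20.01) / (2.91/√20.01 + 0.876/√64.07) = 0.6505/(0.6505 + 0.1094) = 0.856.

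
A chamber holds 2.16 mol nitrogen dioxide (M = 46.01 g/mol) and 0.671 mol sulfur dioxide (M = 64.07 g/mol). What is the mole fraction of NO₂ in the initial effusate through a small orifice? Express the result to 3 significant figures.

0.792

Effusion rate of each component ∝ n_i/√M_i (partial pressure × 1/√M).
Mole fraction of NO₂ in the effusate = (n_NO₂/√M_NO₂) / (n_NO₂/√M_NO₂ + n_SO₂/√M_SO₂)
= (2.16/√46.01) / (2.16/√46.01 + 0.671/√64.07) = 0.3184/(0.3184 + 0.08383) = 0.792.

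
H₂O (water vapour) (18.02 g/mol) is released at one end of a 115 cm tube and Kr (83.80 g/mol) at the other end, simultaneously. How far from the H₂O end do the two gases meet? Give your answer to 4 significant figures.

78.57 cm

Distances travelled in equal time are proportional to diffusion rates, so d_H₂O/d_Kr = √(M_Kr/M_H₂O) = √(83.80/18.02) = 2.156.
With d_H₂O + d_Kr = 115 cm, d_Kr = 115/(1 + 2.156) = 36.43 cm.
d_H₂O = 115 − 36.43 = 78.57 cm.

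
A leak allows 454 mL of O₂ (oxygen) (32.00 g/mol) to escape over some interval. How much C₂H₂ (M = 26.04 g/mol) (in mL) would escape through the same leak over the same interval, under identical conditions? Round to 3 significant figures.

Graham's law gives rate_C₂H₂/rate_O₂ = √(M_O₂/M_C₂H₂) = √(32.00/26.04) = √1.229 = 1.109.
So the volume for C₂H₂ is 454 × 1.109 = 503 mL.

503 mL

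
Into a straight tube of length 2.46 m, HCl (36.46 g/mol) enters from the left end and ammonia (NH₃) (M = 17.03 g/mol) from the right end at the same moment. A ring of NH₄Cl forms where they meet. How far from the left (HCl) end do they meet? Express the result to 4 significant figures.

0.9987 m

The fronts meet when d_HCl + d_NH₃ = L with d_HCl/d_NH₃ = √(M_NH₃/M_HCl) (Graham's law). Here √(M_NH₃/M_HCl) = √(17.03/36.46) = 0.6834.
With d_HCl + d_NH₃ = 2.46 m, d_NH₃ = 2.46/(1 + 0.6834) = 1.461 m.
d_HCl = 2.46 − 1.461 = 0.9987 m.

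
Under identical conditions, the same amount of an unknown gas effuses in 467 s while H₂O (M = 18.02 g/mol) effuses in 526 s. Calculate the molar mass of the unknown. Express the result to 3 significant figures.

Graham's law gives t_X/t_H₂O = √(M_X/M_H₂O).
467/526 = 0.8878 = √(M_X/18.02)
M_X = 18.02 × 0.8878² = 18.02 × 0.7882 = 14.2 g/mol

14.2 g/mol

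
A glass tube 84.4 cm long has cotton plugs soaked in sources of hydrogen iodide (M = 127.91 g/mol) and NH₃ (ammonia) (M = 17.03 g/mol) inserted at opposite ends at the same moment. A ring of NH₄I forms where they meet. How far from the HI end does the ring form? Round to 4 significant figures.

22.56 cm

Graham's law gives d_HI/d_NH₃ = rate_HI/rate_NH₃ = √(M_NH₃/M_HI) = √(17.03/127.91) = 0.3649.
With d_HI + d_NH₃ = 84.4 cm, d_NH₃ = 84.4/(1 + 0.3649) = 61.84 cm.
d_HI = 84.4 − 61.84 = 22.56 cm.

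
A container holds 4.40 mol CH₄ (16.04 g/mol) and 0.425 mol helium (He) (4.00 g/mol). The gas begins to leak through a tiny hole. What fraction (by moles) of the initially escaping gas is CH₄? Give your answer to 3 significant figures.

0.838

Rate_i ∝ x_i/√M_i (Graham's law weighted by mole fraction), so the effusate composition follows n_i/√M_i.
Mole fraction of CH₄ in the effusate = (n_CH₄/√M_CH₄) / (n_CH₄/√M_CH₄ + n_He/√M_He)
= (4.40/√16.04) / (4.40/√16.04 + 0.425/√4.00) = 1.099/(1.099 + 0.2125) = 0.838.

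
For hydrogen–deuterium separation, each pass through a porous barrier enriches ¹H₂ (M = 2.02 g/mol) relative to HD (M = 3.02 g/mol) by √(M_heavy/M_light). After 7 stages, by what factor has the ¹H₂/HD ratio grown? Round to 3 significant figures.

4.09

After 7 stages the ratio has grown by (√(3.02/2.02))^7 = (3.02/2.02)^(7/2).
= 1.49505^(7/2) = 4.09.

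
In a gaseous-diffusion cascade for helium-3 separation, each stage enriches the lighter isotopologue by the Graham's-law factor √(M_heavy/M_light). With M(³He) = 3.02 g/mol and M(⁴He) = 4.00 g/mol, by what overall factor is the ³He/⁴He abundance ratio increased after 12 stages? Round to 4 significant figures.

5.399

Overall factor = α^12 with α = √(4.00/3.02), i.e. (4.00/3.02)^(12/2).
= 1.32450^6 = 5.399.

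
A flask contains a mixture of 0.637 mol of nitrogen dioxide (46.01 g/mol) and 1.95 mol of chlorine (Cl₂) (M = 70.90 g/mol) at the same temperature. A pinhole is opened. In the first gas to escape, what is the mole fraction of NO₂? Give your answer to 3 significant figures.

0.289

Each component's effusion rate ∝ (its partial pressure)·(1/√M) ∝ n_i/√M_i.
Mole fraction of NO₂ in the effusate = (n_NO₂/√M_NO₂) / (n_NO₂/√M_NO₂ + n_Cl₂/√M_Cl₂)
= (0.637/√46.01) / (0.637/√46.01 + 1.95/√70.90) = 0.09391/(0.09391 + 0.2316) = 0.289.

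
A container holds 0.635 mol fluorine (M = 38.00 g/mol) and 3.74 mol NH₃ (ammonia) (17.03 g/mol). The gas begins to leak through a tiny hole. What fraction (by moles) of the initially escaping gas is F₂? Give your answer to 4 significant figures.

The effusion rate of species i is ∝ p_i/√M_i ∝ n_i/√M_i.
Mole fraction of F₂ in the effusate = (n_F₂/√M_F₂) / (n_F₂/√M_F₂ + n_NH₃/√M_NH₃)
= (0.635/√38.00) / (0.635/√38.00 + 3.74/√17.03) = 0.1030/(0.1030 + 0.9063) = 0.1021.

0.1021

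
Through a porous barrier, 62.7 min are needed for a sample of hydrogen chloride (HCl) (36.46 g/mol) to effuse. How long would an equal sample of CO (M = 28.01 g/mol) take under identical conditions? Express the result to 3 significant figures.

Using Graham's law: t_CO/t_HCl = √(M_CO/M_HCl) = √(28.01/36.46) = √0.7682 = 0.8765.
So the time for CO is 62.7 × 0.8765 = 55.0 min.

55.0 min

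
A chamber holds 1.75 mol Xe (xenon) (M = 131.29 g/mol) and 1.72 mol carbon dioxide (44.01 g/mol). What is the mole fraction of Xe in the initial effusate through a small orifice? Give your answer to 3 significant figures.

0.371

Each component's effusion rate ∝ (its partial pressure)·(1/√M) ∝ n_i/√M_i.
Mole fraction of Xe in the effusate = (n_Xe/√M_Xe) / (n_Xe/√M_Xe + n_CO₂/√M_CO₂)
= (1.75/√131.29) / (1.75/√131.29 + 1.72/√44.01) = 0.1527/(0.1527 + 0.2593) = 0.371.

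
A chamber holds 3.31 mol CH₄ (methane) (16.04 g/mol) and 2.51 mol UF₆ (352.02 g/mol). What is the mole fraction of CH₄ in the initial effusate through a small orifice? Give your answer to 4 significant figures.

Effusion rate of each component ∝ n_i/√M_i (partial pressure × 1/√M).
So x_CH₄ in the escaping gas = (n_CH₄/√M_CH₄) / Σ(n_i/√M_i)
= (3.31/√16.04) / (3.31/√16.04 + 2.51/√352.02) = 0.8265/(0.8265 + 0.1338) = 0.8607.

0.8607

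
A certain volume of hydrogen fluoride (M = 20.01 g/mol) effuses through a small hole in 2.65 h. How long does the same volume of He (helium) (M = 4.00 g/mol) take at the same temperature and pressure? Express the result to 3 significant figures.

1.18 h

From Graham's law, t_He/t_HF = √(M_He/M_HF) = √(4.00/20.01) = √0.1999 = 0.4471.
So the time for He is 2.65 × 0.4471 = 1.18 h.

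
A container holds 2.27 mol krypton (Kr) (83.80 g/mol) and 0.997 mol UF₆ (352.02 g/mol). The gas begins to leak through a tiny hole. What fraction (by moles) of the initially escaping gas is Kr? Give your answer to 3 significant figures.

0.824

Rate_i ∝ x_i/√M_i (Graham's law weighted by mole fraction), so the effusate composition follows n_i/√M_i.
So x_Kr in the escaping gas = (n_Kr/√M_Kr) / Σ(n_i/√M_i)
= (2.27/√83.80) / (2.27/√83.80 + 0.997/√352.02) = 0.2480/(0.2480 + 0.05314) = 0.824.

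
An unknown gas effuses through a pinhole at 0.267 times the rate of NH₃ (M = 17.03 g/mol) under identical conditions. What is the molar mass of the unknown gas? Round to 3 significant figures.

Using Graham's law: rate_X/rate_NH₃ = √(M_NH₃/M_X).
0.267 = √(17.03/M_X)
M_X = 17.03 / 0.267² = 17.03 / 0.07129 = 239 g/mol

239 g/mol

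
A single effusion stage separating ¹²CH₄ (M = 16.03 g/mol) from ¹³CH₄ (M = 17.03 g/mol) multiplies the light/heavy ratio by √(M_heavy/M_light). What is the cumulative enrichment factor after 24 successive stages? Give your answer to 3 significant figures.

Each stage multiplies the ratio by α = √(17.03/16.03), so after 24 stages the overall factor is α^24 = (17.03/16.03)^(24/2).
= 1.06238^12 = 2.07.

2.07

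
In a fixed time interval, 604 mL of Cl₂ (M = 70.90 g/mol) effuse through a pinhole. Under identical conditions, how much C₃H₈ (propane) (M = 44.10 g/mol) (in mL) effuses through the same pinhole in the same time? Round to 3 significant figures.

766 mL

From Graham's law, rate_C₃H₈/rate_Cl₂ = √(M_Cl₂/M_C₃H₈) = √(70.90/44.10) = √1.608 = 1.268.
So the volume for C₃H₈ is 604 × 1.268 = 766 mL.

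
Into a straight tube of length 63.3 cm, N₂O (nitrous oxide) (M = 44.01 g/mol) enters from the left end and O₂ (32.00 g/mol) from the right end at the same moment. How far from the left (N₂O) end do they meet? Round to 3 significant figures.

29.1 cm

Distances travelled in equal time are proportional to diffusion rates, so d_N₂O/d_O₂ = √(M_O₂/M_N₂O) = √(32.00/44.01) = 0.8527.
With d_N₂O + d_O₂ = 63.3 cm, d_O₂ = 63.3/(1 + 0.8527) = 34.17 cm.
d_N₂O = 63.3 − 34.17 = 29.1 cm.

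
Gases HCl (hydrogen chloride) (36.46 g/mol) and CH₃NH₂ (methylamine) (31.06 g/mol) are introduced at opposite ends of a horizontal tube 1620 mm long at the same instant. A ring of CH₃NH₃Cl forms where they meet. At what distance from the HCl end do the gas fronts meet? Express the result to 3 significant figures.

778 mm

In equal time, each gas travels a distance ∝ its rate ∝ 1/√M, so d_HCl/d_CH₃NH₂ = √(M_CH₃NH₂/M_HCl) = √(31.06/36.46) = 0.9230.
With d_HCl + d_CH₃NH₂ = 1620 mm, d_CH₃NH₂ = 1620/(1 + 0.9230) = 842.4 mm.
d_HCl = 1620 − 842.4 = 778 mm.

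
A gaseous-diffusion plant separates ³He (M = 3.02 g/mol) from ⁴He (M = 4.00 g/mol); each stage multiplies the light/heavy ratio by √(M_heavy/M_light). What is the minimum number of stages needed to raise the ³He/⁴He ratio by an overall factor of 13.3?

19

Single-stage factor α = √(4.00/3.02), so ln α = ½ ln(1.32450) = 0.1405.
Need α^N ≥ 13.3 ⇒ N ≥ ln(13.3) / ln α = 2.588 / 0.1405 = 18.42.
Rounding up, N = 19 stages.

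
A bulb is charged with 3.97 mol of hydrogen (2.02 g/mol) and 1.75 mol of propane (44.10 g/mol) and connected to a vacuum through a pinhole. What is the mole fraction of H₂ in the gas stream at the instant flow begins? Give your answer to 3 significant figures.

0.914

Rate_i ∝ x_i/√M_i (Graham's law weighted by mole fraction), so the effusate composition follows n_i/√M_i.
Mole fraction of H₂ in the effusate = (n_H₂/√M_H₂) / (n_H₂/√M_H₂ + n_C₃H₈/√M_C₃H₈)
= (3.97/√2.02) / (3.97/√2.02 + 1.75/√44.10) = 2.793/(2.793 + 0.2635) = 0.914.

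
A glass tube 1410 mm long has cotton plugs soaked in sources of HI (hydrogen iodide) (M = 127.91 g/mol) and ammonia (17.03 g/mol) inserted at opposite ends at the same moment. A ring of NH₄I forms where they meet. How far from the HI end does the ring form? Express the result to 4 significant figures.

376.9 mm

The fronts meet when d_HI + d_NH₃ = L with d_HI/d_NH₃ = √(M_NH₃/M_HI) (Graham's law). Here √(M_NH₃/M_HI) = √(17.03/127.91) = 0.3649.
With d_HI + d_NH₃ = 1410 mm, d_NH₃ = 1410/(1 + 0.3649) = 1033 mm.
d_HI = 1410 − 1033 = 376.9 mm.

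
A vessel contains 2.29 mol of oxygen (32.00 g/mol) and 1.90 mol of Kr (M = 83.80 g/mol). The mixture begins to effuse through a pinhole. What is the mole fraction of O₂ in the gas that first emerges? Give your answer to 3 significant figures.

0.661

The effusion rate of species i is ∝ p_i/√M_i ∝ n_i/√M_i.
x_O₂(eff) = (n_O₂/√M_O₂) / (n_O₂/√M_O₂ + n_Kr/√M_Kr)
= (2.29/√32.00) / (2.29/√32.00 + 1.90/√83.80) = 0.4048/(0.4048 + 0.2076) = 0.661.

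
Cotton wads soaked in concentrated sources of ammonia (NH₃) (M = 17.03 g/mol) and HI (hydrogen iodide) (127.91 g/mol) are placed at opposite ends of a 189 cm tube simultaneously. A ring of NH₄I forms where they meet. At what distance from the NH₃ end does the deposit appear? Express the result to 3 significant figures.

Graham's law gives d_NH₃/d_HI = rate_NH₃/rate_HI = √(M_HI/M_NH₃) = √(127.91/17.03) = 2.741.
With d_NH₃ + d_HI = 189 cm, d_HI = 189/(1 + 2.741) = 50.53 cm.
d_NH₃ = 189 − 50.53 = 138 cm.

138 cm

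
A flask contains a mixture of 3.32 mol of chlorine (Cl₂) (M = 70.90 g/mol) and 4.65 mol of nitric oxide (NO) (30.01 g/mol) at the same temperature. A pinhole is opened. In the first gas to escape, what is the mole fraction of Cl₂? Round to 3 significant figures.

0.317

Rate_i ∝ x_i/√M_i (Graham's law weighted by mole fraction), so the effusate composition follows n_i/√M_i.
Mole fraction of Cl₂ in the effusate = (n_Cl₂/√M_Cl₂) / (n_Cl₂/√M_Cl₂ + n_NO/√M_NO)
= (3.32/√70.90) / (3.32/√70.90 + 4.65/√30.01) = 0.3943/(0.3943 + 0.8488) = 0.317.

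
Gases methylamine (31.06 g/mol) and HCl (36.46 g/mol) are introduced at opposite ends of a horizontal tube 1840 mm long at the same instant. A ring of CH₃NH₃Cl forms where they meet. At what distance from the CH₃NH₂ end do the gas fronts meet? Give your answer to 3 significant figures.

Graham's law gives d_CH₃NH₂/d_HCl = rate_CH₃NH₂/rate_HCl = √(M_HCl/M_CH₃NH₂) = √(36.46/31.06) = 1.083.
With d_CH₃NH₂ + d_HCl = 1840 mm, d_HCl = 1840/(1 + 1.083) = 883.2 mm.
d_CH₃NH₂ = 1840 − 883.2 = 957 mm.

957 mm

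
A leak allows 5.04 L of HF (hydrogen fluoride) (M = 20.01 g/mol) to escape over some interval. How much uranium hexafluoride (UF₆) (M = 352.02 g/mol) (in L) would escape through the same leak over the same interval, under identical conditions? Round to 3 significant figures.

1.20 L

By Graham's law, rate_UF₆/rate_HF = √(M_HF/M_UF₆) = √(20.01/352.02) = √0.05684 = 0.2384.
So the volume for UF₆ is 5.04 × 0.2384 = 1.20 L.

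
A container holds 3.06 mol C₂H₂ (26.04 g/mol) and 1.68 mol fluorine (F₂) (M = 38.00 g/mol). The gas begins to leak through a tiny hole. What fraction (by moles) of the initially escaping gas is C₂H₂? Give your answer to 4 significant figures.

Each component's effusion rate ∝ (its partial pressure)·(1/√M) ∝ n_i/√M_i.
x_C₂H₂(eff) = (n_C₂H₂/√M_C₂H₂) / (n_C₂H₂/√M_C₂H₂ + n_F₂/√M_F₂)
= (3.06/√26.04) / (3.06/√26.04 + 1.68/√38.00) = 0.5997/(0.5997 + 0.2725) = 0.6875.

0.6875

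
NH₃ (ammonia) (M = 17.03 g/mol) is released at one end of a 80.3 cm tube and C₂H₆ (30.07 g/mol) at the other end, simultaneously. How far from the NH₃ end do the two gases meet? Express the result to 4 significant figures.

The fronts meet when d_NH₃ + d_C₂H₆ = L with d_NH₃/d_C₂H₆ = √(M_C₂H₆/M_NH₃) (Graham's law). Here √(M_C₂H₆/M_NH₃) = √(30.07/17.03) = 1.329.
With d_NH₃ + d_C₂H₆ = 80.3 cm, d_C₂H₆ = 80.3/(1 + 1.329) = 34.48 cm.
d_NH₃ = 80.3 − 34.48 = 45.82 cm.

45.82 cm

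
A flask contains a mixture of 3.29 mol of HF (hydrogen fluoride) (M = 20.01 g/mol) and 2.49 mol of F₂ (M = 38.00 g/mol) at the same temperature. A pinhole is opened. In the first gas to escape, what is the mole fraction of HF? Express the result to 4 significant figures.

Each component's effusion rate ∝ (its partial pressure)·(1/√M) ∝ n_i/√M_i.
x_HF(eff) = (n_HF/√M_HF) / (n_HF/√M_HF + n_F₂/√M_F₂)
= (3.29/√20.01) / (3.29/√20.01 + 2.49/√38.00) = 0.7355/(0.7355 + 0.4039) = 0.6455.

0.6455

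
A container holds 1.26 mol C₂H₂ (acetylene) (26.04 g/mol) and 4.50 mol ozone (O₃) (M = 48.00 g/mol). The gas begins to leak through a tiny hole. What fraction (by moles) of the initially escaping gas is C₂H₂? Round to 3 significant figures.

0.275

Effusion rate of each component ∝ n_i/√M_i (partial pressure × 1/√M).
Mole fraction of C₂H₂ in the effusate = (n_C₂H₂/√M_C₂H₂) / (n_C₂H₂/√M_C₂H₂ + n_O₃/√M_O₃)
= (1.26/√26.04) / (1.26/√26.04 + 4.50/√48.00) = 0.2469/(0.2469 + 0.6495) = 0.275.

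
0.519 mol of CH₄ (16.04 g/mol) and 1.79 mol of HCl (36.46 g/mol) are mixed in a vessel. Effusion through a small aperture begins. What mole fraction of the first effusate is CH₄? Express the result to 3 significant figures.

0.304

Rate_i ∝ x_i/√M_i (Graham's law weighted by mole fraction), so the effusate composition follows n_i/√M_i.
Mole fraction of CH₄ in the effusate = (n_CH₄/√M_CH₄) / (n_CH₄/√M_CH₄ + n_HCl/√M_HCl)
= (0.519/√16.04) / (0.519/√16.04 + 1.79/√36.46) = 0.1296/(0.1296 + 0.2964) = 0.304.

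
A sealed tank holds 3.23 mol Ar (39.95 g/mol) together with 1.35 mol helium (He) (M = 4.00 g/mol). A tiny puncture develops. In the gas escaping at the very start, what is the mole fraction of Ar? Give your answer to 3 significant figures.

The effusion rate of species i is ∝ p_i/√M_i ∝ n_i/√M_i.
x_Ar(eff) = (n_Ar/√M_Ar) / (n_Ar/√M_Ar + n_He/√M_He)
= (3.23/√39.95) / (3.23/√39.95 + 1.35/√4.00) = 0.5110/(0.5110 + 0.6750) = 0.431.

0.431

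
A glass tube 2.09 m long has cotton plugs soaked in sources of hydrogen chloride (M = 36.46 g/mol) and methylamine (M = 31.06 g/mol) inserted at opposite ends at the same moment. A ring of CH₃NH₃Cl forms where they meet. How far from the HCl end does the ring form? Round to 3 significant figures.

In equal time, each gas travels a distance ∝ its rate ∝ 1/√M, so d_HCl/d_CH₃NH₂ = √(M_CH₃NH₂/M_HCl) = √(31.06/36.46) = 0.9230.
With d_HCl + d_CH₃NH₂ = 2.09 m, d_CH₃NH₂ = 2.09/(1 + 0.9230) = 1.087 m.
d_HCl = 2.09 − 1.087 = 1.00 m.

1.00 m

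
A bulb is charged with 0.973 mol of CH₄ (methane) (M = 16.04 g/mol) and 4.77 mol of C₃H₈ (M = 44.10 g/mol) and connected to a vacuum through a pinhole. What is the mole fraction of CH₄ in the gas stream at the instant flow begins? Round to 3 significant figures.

Each component's effusion rate ∝ (its partial pressure)·(1/√M) ∝ n_i/√M_i.
x_CH₄(eff) = (n_CH₄/√M_CH₄) / (n_CH₄/√M_CH₄ + n_C₃H₈/√M_C₃H₈)
= (0.973/√16.04) / (0.973/√16.04 + 4.77/√44.10) = 0.2429/(0.2429 + 0.7183) = 0.253.

0.253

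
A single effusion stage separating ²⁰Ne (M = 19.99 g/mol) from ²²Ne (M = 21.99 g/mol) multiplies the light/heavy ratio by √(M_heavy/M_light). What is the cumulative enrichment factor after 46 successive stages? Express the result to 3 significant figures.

8.96

The single-stage factor is √(M_heavy/M_light), so 46 stages give [√(21.99/19.99)]^46 = (21.99/19.99)^(46/2).
= 1.10005^23 = 8.96.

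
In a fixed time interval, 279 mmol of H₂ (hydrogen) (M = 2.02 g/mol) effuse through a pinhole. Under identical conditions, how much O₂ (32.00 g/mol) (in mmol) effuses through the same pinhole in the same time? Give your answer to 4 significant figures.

By Graham's law, rate_O₂/rate_H₂ = √(M_H₂/M_O₂) = √(2.02/32.00) = √0.06313 = 0.2512.
So the amount for O₂ is 279 × 0.2512 = 70.10 mmol.

70.10 mmol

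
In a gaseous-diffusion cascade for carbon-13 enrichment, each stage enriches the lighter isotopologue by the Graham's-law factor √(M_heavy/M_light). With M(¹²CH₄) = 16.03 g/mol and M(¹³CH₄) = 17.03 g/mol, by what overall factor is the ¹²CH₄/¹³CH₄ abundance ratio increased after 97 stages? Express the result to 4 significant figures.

18.82

The single-stage factor is √(M_heavy/M_light), so 97 stages give [√(17.03/16.03)]^97 = (17.03/16.03)^(97/2).
= 1.06238^(97/2) = 18.82.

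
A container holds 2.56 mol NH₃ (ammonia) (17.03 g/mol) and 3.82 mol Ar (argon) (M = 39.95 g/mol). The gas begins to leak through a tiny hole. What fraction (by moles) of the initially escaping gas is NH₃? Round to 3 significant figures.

0.507

Each component's effusion rate ∝ (its partial pressure)·(1/√M) ∝ n_i/√M_i.
x_NH₃(eff) = (n_NH₃/√M_NH₃) / (n_NH₃/√M_NH₃ + n_Ar/√M_Ar)
= (2.56/√17.03) / (2.56/√17.03 + 3.82/√39.95) = 0.6203/(0.6203 + 0.6044) = 0.507.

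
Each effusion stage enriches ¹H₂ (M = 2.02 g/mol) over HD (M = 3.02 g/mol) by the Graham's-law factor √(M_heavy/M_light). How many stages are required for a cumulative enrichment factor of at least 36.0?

Per stage α = (3.02/2.02)^(1/2) = 1.49505^0.5, giving ln α = 0.2011.
Need α^N ≥ 36.0 ⇒ N ≥ ln(36.0) / ln α = 3.584 / 0.2011 = 17.82.
Minimum whole number of stages: N = 18.

18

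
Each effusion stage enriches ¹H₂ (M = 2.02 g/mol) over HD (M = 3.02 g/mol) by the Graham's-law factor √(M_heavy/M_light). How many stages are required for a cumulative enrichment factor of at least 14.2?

With α = √(3.02/2.02) per stage, ln α = ½ ln(1.49505) = 0.2011.
Need α^N ≥ 14.2 ⇒ N ≥ ln(14.2) / ln α = 2.653 / 0.2011 = 13.19.
Rounding up, N = 14 stages.

14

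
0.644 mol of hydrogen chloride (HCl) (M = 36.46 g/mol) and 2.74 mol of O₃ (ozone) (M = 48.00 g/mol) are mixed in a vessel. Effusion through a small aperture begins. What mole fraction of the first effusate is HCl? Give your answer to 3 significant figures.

Effusion rate of each component ∝ n_i/√M_i (partial pressure × 1/√M).
Mole fraction of HCl in the effusate = (n_HCl/√M_HCl) / (n_HCl/√M_HCl + n_O₃/√M_O₃)
= (0.644/√36.46) / (0.644/√36.46 + 2.74/√48.00) = 0.1067/(0.1067 + 0.3955) = 0.212.

0.212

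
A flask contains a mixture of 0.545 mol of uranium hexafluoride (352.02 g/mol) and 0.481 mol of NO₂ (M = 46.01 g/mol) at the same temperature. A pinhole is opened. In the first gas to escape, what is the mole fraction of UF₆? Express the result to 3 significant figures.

0.291

The effusion rate of species i is ∝ p_i/√M_i ∝ n_i/√M_i.
Mole fraction of UF₆ in the effusate = (n_UF₆/√M_UF₆) / (n_UF₆/√M_UF₆ + n_NO₂/√M_NO₂)
= (0.545/√352.02) / (0.545/√352.02 + 0.481/√46.01) = 0.02905/(0.02905 + 0.07091) = 0.291.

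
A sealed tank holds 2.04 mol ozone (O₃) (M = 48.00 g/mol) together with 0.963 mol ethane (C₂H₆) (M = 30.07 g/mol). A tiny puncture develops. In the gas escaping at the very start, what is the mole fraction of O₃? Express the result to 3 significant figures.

0.626

Effusion rate of each component ∝ n_i/√M_i (partial pressure × 1/√M).
x_O₃(eff) = (n_O₃/√M_O₃) / (n_O₃/√M_O₃ + n_C₂H₆/√M_C₂H₆)
= (2.04/√48.00) / (2.04/√48.00 + 0.963/√30.07) = 0.2944/(0.2944 + 0.1756) = 0.626.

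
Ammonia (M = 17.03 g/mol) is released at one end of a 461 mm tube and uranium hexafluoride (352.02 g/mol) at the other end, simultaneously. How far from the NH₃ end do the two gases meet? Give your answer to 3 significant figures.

378 mm

Graham's law gives d_NH₃/d_UF₆ = rate_NH₃/rate_UF₆ = √(M_UF₆/M_NH₃) = √(352.02/17.03) = 4.546.
With d_NH₃ + d_UF₆ = 461 mm, d_UF₆ = 461/(1 + 4.546) = 83.12 mm.
d_NH₃ = 461 − 83.12 = 378 mm.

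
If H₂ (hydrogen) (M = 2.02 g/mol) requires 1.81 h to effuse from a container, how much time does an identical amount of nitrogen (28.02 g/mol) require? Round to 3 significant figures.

6.74 h

From Graham's law, t_N₂/t_H₂ = √(M_N₂/M_H₂) = √(28.02/2.02) = √13.87 = 3.724.
So the time for N₂ is 1.81 × 3.724 = 6.74 h.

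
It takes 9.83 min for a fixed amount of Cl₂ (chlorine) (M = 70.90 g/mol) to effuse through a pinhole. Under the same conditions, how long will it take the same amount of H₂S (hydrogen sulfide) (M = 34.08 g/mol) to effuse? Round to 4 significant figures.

Graham's law gives t_H₂S/t_Cl₂ = √(M_H₂S/M_Cl₂) = √(34.08/70.90) = √0.4807 = 0.6933.
So the time for H₂S is 9.83 × 0.6933 = 6.815 min.

6.815 min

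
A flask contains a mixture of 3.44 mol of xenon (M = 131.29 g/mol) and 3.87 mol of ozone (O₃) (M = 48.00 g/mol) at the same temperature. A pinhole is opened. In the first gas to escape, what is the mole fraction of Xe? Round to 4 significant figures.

Effusion rate of each component ∝ n_i/√M_i (partial pressure × 1/√M).
x_Xe(eff) = (n_Xe/√M_Xe) / (n_Xe/√M_Xe + n_O₃/√M_O₃)
= (3.44/√131.29) / (3.44/√131.29 + 3.87/√48.00) = 0.3002/(0.3002 + 0.5586) = 0.3496.

0.3496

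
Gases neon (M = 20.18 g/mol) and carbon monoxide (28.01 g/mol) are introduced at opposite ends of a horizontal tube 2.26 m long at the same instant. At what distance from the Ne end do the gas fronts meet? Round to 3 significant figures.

Distances travelled in equal time are proportional to diffusion rates, so d_Ne/d_CO = √(M_CO/M_Ne) = √(28.01/20.18) = 1.178.
With d_Ne + d_CO = 2.26 m, d_CO = 2.26/(1 + 1.178) = 1.038 m.
d_Ne = 2.26 − 1.038 = 1.22 m.

1.22 m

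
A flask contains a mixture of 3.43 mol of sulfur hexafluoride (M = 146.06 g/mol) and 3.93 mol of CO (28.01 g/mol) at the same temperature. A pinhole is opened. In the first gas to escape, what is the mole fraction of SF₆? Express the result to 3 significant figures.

0.277

Rate_i ∝ x_i/√M_i (Graham's law weighted by mole fraction), so the effusate composition follows n_i/√M_i.
Mole fraction of SF₆ in the effusate = (n_SF₆/√M_SF₆) / (n_SF₆/√M_SF₆ + n_CO/√M_CO)
= (3.43/√146.06) / (3.43/√146.06 + 3.93/√28.01) = 0.2838/(0.2838 + 0.7426) = 0.277.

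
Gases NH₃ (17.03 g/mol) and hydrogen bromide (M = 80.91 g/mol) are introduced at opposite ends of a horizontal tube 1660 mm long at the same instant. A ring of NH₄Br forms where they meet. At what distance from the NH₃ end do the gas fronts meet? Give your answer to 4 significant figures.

Distances travelled in equal time are proportional to diffusion rates, so d_NH₃/d_HBr = √(M_HBr/M_NH₃) = √(80.91/17.03) = 2.180.
With d_NH₃ + d_HBr = 1660 mm, d_HBr = 1660/(1 + 2.180) = 522.1 mm.
d_NH₃ = 1660 − 522.1 = 1138 mm.

1138 mm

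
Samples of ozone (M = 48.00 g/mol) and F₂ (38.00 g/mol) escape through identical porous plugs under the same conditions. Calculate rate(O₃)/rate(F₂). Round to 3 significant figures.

0.890

Using Graham's law: rate_O₃/rate_F₂ = √(M_F₂/M_O₃) = √(38.00/48.00) = √0.7917 = 0.890.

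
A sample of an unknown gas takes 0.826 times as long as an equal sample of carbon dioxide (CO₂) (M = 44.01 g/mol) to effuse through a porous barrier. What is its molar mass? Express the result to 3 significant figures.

Using Graham's law: t_X/t_CO₂ = √(M_X/M_CO₂).
0.826 = √(M_X/44.01)
M_X = 44.01 × 0.826² = 44.01 × 0.6823 = 30.0 g/mol

30.0 g/mol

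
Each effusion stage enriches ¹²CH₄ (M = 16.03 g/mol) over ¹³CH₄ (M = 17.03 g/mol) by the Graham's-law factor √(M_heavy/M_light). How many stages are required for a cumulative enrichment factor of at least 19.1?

98

With α = √(17.03/16.03) per stage, ln α = ½ ln(1.06238) = 0.03026.
Need α^N ≥ 19.1 ⇒ N ≥ ln(19.1) / ln α = 2.950 / 0.03026 = 97.49.
Rounding up, N = 98 stages.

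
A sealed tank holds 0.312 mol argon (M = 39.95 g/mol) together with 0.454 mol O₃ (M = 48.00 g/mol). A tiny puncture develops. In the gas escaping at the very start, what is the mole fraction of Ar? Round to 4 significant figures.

Each component's effusion rate ∝ (its partial pressure)·(1/√M) ∝ n_i/√M_i.
Mole fraction of Ar in the effusate = (n_Ar/√M_Ar) / (n_Ar/√M_Ar + n_O₃/√M_O₃)
= (0.312/√39.95) / (0.312/√39.95 + 0.454/√48.00) = 0.04936/(0.04936 + 0.06553) = 0.4296.

0.4296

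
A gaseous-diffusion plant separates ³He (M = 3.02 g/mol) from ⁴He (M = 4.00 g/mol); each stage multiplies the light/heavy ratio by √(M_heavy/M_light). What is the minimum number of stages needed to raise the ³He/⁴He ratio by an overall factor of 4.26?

Per stage α = (4.00/3.02)^(1/2) = 1.32450^0.5, giving ln α = 0.1405.
Need α^N ≥ 4.26 ⇒ N ≥ ln(4.26) / ln α = 1.449 / 0.1405 = 10.31.
Minimum whole number of stages: N = 11.

11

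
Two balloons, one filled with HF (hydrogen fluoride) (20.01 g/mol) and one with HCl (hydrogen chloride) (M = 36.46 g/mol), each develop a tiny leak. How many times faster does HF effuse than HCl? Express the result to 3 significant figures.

Using Graham's law: rate_HF/rate_HCl = √(M_HCl/M_HF) = √(36.46/20.01) = √1.822 = 1.35.

1.35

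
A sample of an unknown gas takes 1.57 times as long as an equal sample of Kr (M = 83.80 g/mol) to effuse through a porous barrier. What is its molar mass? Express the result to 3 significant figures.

Using Graham's law: t_X/t_Kr = √(M_X/M_Kr).
1.57 = √(M_X/83.80)
M_X = 83.80 × 1.57² = 83.80 × 2.465 = 207 g/mol

207 g/mol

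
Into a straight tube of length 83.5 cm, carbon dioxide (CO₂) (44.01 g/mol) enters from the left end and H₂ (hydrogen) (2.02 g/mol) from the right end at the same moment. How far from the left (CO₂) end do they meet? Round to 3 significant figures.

Distances travelled in equal time are proportional to diffusion rates, so d_CO₂/d_H₂ = √(M_H₂/M_CO₂) = √(2.02/44.01) = 0.2142.
With d_CO₂ + d_H₂ = 83.5 cm, d_H₂ = 83.5/(1 + 0.2142) = 68.77 cm.
d_CO₂ = 83.5 − 68.77 = 14.7 cm.

14.7 cm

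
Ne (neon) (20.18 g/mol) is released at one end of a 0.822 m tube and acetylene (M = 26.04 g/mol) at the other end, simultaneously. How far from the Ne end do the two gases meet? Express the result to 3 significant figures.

Graham's law gives d_Ne/d_C₂H₂ = rate_Ne/rate_C₂H₂ = √(M_C₂H₂/M_Ne) = √(26.04/20.18) = 1.136.
With d_Ne + d_C₂H₂ = 0.822 m, d_C₂H₂ = 0.822/(1 + 1.136) = 0.3848 m.
d_Ne = 0.822 − 0.3848 = 0.437 m.

0.437 m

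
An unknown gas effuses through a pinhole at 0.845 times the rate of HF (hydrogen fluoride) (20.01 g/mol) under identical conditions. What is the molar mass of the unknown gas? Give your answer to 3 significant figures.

28.0 g/mol

From Graham's law, rate_X/rate_HF = √(M_HF/M_X).
0.845 = √(20.01/M_X)
M_X = 20.01 / 0.845² = 20.01 / 0.7140 = 28.0 g/mol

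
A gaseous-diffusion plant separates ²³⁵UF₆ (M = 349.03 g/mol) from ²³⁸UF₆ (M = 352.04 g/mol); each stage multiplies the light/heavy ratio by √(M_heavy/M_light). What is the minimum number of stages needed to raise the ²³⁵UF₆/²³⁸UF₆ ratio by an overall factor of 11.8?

575

Per stage α = (352.04/349.03)^(1/2) = 1.00862^0.5, giving ln α = 0.004293.
Need α^N ≥ 11.8 ⇒ N ≥ ln(11.8) / ln α = 2.468 / 0.004293 = 574.85.
Rounding up, N = 575 stages.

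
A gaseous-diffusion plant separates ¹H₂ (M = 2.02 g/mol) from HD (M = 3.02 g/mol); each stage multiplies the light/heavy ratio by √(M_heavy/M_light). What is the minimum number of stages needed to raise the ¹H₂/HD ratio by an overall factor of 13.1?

13

With α = √(3.02/2.02) per stage, ln α = ½ ln(1.49505) = 0.2011.
Need α^N ≥ 13.1 ⇒ N ≥ ln(13.1) / ln α = 2.573 / 0.2011 = 12.79.
Minimum whole number of stages: N = 13.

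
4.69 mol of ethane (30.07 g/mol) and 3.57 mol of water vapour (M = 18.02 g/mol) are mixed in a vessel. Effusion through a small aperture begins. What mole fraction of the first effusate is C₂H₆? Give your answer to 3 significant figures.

0.504

Effusion rate of each component ∝ n_i/√M_i (partial pressure × 1/√M).
So x_C₂H₆ in the escaping gas = (n_C₂H₆/√M_C₂H₆) / Σ(n_i/√M_i)
= (4.69/√30.07) / (4.69/√30.07 + 3.57/√18.02) = 0.8553/(0.8553 + 0.8410) = 0.504.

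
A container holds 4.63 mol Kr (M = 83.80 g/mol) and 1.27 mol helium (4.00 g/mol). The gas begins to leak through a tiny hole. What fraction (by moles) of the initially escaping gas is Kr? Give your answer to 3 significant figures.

0.443

Rate_i ∝ x_i/√M_i (Graham's law weighted by mole fraction), so the effusate composition follows n_i/√M_i.
x_Kr(eff) = (n_Kr/√M_Kr) / (n_Kr/√M_Kr + n_He/√M_He)
= (4.63/√83.80) / (4.63/√83.80 + 1.27/√4.00) = 0.5058/(0.5058 + 0.6350) = 0.443.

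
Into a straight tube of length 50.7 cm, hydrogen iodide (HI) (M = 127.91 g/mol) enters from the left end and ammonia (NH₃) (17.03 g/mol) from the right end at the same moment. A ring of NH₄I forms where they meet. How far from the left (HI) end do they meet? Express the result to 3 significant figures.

13.6 cm

Graham's law gives d_HI/d_NH₃ = rate_HI/rate_NH₃ = √(M_NH₃/M_HI) = √(17.03/127.91) = 0.3649.
With d_HI + d_NH₃ = 50.7 cm, d_NH₃ = 50.7/(1 + 0.3649) = 37.15 cm.
d_HI = 50.7 − 37.15 = 13.6 cm.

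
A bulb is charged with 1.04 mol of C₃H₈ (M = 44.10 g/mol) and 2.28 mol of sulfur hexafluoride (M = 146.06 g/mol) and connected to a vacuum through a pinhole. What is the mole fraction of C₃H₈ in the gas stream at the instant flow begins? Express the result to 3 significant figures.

Rate_i ∝ x_i/√M_i (Graham's law weighted by mole fraction), so the effusate composition follows n_i/√M_i.
So x_C₃H₈ in the escaping gas = (n_C₃H₈/√M_C₃H₈) / Σ(n_i/√M_i)
= (1.04/√44.10) / (1.04/√44.10 + 2.28/√146.06) = 0.1566/(0.1566 + 0.1887) = 0.454.

0.454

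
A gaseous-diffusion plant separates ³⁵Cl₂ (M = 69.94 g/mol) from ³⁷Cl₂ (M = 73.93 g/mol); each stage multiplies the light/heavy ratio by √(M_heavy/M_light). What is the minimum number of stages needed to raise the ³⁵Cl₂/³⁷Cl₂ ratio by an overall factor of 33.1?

Single-stage factor α = √(73.93/69.94), so ln α = ½ ln(1.05705) = 0.02774.
Need α^N ≥ 33.1 ⇒ N ≥ ln(33.1) / ln α = 3.500 / 0.02774 = 126.15.
So at least 127 stages are needed.

127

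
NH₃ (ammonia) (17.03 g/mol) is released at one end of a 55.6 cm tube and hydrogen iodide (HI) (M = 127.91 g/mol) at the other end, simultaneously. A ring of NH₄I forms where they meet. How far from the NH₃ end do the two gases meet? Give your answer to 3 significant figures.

In equal time, each gas travels a distance ∝ its rate ∝ 1/√M, so d_NH₃/d_HI = √(M_HI/M_NH₃) = √(127.91/17.03) = 2.741.
With d_NH₃ + d_HI = 55.6 cm, d_HI = 55.6/(1 + 2.741) = 14.86 cm.
d_NH₃ = 55.6 − 14.86 = 40.7 cm.

40.7 cm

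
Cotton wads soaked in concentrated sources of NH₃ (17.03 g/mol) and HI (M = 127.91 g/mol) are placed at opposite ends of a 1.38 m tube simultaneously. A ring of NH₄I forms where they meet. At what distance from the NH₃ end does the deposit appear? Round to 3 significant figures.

In equal time, each gas travels a distance ∝ its rate ∝ 1/√M, so d_NH₃/d_HI = √(M_HI/M_NH₃) = √(127.91/17.03) = 2.741.
With d_NH₃ + d_HI = 1.38 m, d_HI = 1.38/(1 + 2.741) = 0.3689 m.
d_NH₃ = 1.38 − 0.3689 = 1.01 m.

1.01 m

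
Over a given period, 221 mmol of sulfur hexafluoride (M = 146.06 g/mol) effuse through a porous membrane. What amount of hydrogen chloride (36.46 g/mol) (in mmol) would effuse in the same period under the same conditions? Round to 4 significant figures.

Using Graham's law: rate_HCl/rate_SF₆ = √(M_SF₆/M_HCl) = √(146.06/36.46) = √4.006 = 2.002.
So the amount for HCl is 221 × 2.002 = 442.3 mmol.

442.3 mmol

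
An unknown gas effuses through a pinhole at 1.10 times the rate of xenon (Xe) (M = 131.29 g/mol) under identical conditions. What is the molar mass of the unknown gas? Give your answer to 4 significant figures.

108.5 g/mol

By Graham's law, rate_X/rate_Xe = √(M_Xe/M_X).
1.10 = √(131.29/M_X)
M_X = 131.29 / 1.10² = 131.29 / 1.210 = 108.5 g/mol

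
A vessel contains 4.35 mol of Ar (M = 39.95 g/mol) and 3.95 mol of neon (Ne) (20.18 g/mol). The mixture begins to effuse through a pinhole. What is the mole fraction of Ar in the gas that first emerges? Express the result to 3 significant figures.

0.439

The effusion rate of species i is ∝ p_i/√M_i ∝ n_i/√M_i.
Mole fraction of Ar in the effusate = (n_Ar/√M_Ar) / (n_Ar/√M_Ar + n_Ne/√M_Ne)
= (4.35/√39.95) / (4.35/√39.95 + 3.95/√20.18) = 0.6882/(0.6882 + 0.8793) = 0.439.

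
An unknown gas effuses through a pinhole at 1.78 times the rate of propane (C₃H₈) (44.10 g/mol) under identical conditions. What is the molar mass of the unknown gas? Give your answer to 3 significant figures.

Graham's law gives rate_X/rate_C₃H₈ = √(M_C₃H₈/M_X).
1.78 = √(44.10/M_X)
M_X = 44.10 / 1.78² = 44.10 / 3.168 = 13.9 g/mol

13.9 g/mol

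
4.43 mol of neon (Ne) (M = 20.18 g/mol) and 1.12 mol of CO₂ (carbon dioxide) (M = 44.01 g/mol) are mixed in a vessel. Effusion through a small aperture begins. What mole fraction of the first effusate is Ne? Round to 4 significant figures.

0.8538

The effusion rate of species i is ∝ p_i/√M_i ∝ n_i/√M_i.
So x_Ne in the escaping gas = (n_Ne/√M_Ne) / Σ(n_i/√M_i)
= (4.43/√20.18) / (4.43/√20.18 + 1.12/√44.01) = 0.9862/(0.9862 + 0.1688) = 0.8538.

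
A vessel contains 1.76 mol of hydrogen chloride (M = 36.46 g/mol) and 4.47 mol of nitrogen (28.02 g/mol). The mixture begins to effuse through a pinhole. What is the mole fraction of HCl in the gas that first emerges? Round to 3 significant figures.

0.257

Rate_i ∝ x_i/√M_i (Graham's law weighted by mole fraction), so the effusate composition follows n_i/√M_i.
So x_HCl in the escaping gas = (n_HCl/√M_HCl) / Σ(n_i/√M_i)
= (1.76/√36.46) / (1.76/√36.46 + 4.47/√28.02) = 0.2915/(0.2915 + 0.8444) = 0.257.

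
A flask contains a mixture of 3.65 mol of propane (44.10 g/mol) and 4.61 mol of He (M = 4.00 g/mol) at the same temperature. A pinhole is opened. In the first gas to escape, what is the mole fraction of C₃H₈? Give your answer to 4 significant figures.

0.1925

Rate_i ∝ x_i/√M_i (Graham's law weighted by mole fraction), so the effusate composition follows n_i/√M_i.
So x_C₃H₈ in the escaping gas = (n_C₃H₈/√M_C₃H₈) / Σ(n_i/√M_i)
= (3.65/√44.10) / (3.65/√44.10 + 4.61/√4.00) = 0.5496/(0.5496 + 2.305) = 0.1925.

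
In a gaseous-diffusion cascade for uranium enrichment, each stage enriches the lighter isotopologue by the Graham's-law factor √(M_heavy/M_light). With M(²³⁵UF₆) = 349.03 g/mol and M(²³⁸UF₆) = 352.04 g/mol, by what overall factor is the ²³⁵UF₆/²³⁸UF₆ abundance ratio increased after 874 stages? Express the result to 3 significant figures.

The single-stage factor is √(M_heavy/M_light), so 874 stages give [√(352.04/349.03)]^874 = (352.04/349.03)^(874/2).
= 1.00862^437 = 42.6.

42.6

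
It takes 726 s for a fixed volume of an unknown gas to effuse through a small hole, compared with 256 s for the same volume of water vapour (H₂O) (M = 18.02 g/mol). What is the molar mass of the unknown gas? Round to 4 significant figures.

Using Graham's law: t_X/t_H₂O = √(M_X/M_H₂O).
726/256 = 2.836 = √(M_X/18.02)
M_X = 18.02 × 2.836² = 18.02 × 8.043 = 144.9 g/mol

144.9 g/mol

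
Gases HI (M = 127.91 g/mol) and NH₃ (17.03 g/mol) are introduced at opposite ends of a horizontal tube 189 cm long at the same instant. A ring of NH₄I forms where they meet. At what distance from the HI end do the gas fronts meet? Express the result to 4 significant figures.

50.53 cm

Graham's law gives d_HI/d_NH₃ = rate_HI/rate_NH₃ = √(M_NH₃/M_HI) = √(17.03/127.91) = 0.3649.
With d_HI + d_NH₃ = 189 cm, d_NH₃ = 189/(1 + 0.3649) = 138.5 cm.
d_HI = 189 − 138.5 = 50.53 cm.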